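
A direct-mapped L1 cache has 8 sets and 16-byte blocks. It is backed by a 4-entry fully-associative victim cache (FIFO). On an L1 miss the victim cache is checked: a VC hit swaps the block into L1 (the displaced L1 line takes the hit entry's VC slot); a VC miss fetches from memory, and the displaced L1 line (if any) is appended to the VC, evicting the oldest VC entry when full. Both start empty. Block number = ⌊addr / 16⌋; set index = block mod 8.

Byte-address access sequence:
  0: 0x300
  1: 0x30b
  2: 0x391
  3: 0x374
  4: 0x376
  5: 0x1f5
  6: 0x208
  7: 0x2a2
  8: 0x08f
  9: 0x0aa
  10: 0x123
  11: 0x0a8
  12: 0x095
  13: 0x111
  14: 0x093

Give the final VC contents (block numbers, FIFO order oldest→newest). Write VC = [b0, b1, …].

  [0] addr=0x300 blk=48 s=0: MISS | VC []
  [1] addr=0x30b blk=48 s=0: L1-HIT | VC []
  [2] addr=0x391 blk=57 s=1: MISS | VC []
  [3] addr=0x374 blk=55 s=7: MISS | VC []
  [4] addr=0x376 blk=55 s=7: L1-HIT | VC []
  [5] addr=0x1f5 blk=31 s=7: MISS | VC [55]
  [6] addr=0x208 blk=32 s=0: MISS | VC [55, 48]
  [7] addr=0x2a2 blk=42 s=2: MISS | VC [55, 48]
  [8] addr=0x8f blk=8 s=0: MISS | VC [55, 48, 32]
  [9] addr=0xaa blk=10 s=2: MISS | VC [55, 48, 32, 42]
  [10] addr=0x123 blk=18 s=2: MISS | VC [48, 32, 42, 10]
  [11] addr=0xa8 blk=10 s=2: VC-HIT | VC [48, 32, 42, 18]
  [12] addr=0x95 blk=9 s=1: MISS | VC [32, 42, 18, 57]
  [13] addr=0x111 blk=17 s=1: MISS | VC [42, 18, 57, 9]
  [14] addr=0x93 blk=9 s=1: VC-HIT | VC [42, 18, 57, 17]

VC = [42, 18, 57, 17]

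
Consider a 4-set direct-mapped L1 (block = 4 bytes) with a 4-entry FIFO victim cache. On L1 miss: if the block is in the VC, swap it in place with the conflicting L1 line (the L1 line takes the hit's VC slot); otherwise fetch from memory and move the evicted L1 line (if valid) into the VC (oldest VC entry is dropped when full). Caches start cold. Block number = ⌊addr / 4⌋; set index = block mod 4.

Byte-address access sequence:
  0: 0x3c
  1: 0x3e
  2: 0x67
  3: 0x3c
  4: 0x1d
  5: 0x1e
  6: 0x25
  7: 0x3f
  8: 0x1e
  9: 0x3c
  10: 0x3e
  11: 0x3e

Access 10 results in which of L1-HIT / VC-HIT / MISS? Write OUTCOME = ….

OUTCOME = L1-HIT

0: 0x3c (blk 15, set 3) → MISS  vc=[]
1: 0x3e (blk 15, set 3) → L1-HIT  vc=[]
2: 0x67 (blk 25, set 1) → MISS  vc=[]
3: 0x3c (blk 15, set 3) → L1-HIT  vc=[]
4: 0x1d (blk 7, set 3) → MISS  vc=[15]
5: 0x1e (blk 7, set 3) → L1-HIT  vc=[15]
6: 0x25 (blk 9, set 1) → MISS  vc=[15, 25]
7: 0x3f (blk 15, set 3) → VC-HIT  vc=[7, 25]
8: 0x1e (blk 7, set 3) → VC-HIT  vc=[15, 25]
9: 0x3c (blk 15, set 3) → VC-HIT  vc=[7, 25]
10: 0x3e (blk 15, set 3) → L1-HIT  vc=[7, 25]
11: 0x3e (blk 15, set 3) → L1-HIT  vc=[7, 25]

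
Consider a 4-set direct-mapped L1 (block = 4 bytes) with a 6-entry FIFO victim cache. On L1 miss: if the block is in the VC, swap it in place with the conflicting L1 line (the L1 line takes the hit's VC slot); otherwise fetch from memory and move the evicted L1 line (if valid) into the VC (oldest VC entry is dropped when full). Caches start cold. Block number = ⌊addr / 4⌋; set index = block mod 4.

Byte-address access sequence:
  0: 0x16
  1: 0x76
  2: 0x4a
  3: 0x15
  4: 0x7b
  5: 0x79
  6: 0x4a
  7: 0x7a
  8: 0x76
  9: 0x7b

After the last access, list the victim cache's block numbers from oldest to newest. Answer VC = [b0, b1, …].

VC = [5, 18]

#0 0x16→b5/s1 MISS; vc=[]
#1 0x76→b29/s1 MISS; vc=[5]
#2 0x4a→b18/s2 MISS; vc=[5]
#3 0x15→b5/s1 VC-HIT; vc=[29]
#4 0x7b→b30/s2 MISS; vc=[29,18]
#5 0x79→b30/s2 L1-HIT; vc=[29,18]
#6 0x4a→b18/s2 VC-HIT; vc=[29,30]
#7 0x7a→b30/s2 VC-HIT; vc=[29,18]
#8 0x76→b29/s1 VC-HIT; vc=[5,18]
#9 0x7b→b30/s2 L1-HIT; vc=[5,18]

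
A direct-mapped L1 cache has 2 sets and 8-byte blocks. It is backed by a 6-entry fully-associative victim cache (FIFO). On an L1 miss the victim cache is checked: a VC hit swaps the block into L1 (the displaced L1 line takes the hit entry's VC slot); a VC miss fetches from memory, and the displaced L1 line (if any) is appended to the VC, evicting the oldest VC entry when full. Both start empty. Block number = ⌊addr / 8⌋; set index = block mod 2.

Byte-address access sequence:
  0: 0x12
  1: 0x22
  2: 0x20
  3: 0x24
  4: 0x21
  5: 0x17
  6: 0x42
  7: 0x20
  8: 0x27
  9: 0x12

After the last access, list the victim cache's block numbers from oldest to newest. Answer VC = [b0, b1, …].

#0 0x12→b2/s0 MISS; vc=[]
#1 0x22→b4/s0 MISS; vc=[2]
#2 0x20→b4/s0 L1-HIT; vc=[2]
#3 0x24→b4/s0 L1-HIT; vc=[2]
#4 0x21→b4/s0 L1-HIT; vc=[2]
#5 0x17→b2/s0 VC-HIT; vc=[4]
#6 0x42→b8/s0 MISS; vc=[4,2]
#7 0x20→b4/s0 VC-HIT; vc=[8,2]
#8 0x27→b4/s0 L1-HIT; vc=[8,2]
#9 0x12→b2/s0 VC-HIT; vc=[8,4]

VC = [8, 4]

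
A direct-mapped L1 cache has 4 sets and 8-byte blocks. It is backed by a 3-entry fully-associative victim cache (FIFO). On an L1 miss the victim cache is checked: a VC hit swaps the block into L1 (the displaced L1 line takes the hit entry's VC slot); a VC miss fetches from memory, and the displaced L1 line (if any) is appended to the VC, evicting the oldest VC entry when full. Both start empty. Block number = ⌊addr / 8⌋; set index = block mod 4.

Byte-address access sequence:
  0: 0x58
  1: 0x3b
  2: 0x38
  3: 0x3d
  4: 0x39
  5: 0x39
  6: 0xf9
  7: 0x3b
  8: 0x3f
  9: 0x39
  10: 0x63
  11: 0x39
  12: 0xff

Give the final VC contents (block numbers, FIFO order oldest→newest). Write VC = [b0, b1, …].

VC = [11, 7]

#0 0x58→b11/s3 MISS; vc=[]
#1 0x3b→b7/s3 MISS; vc=[11]
#2 0x38→b7/s3 L1-HIT; vc=[11]
#3 0x3d→b7/s3 L1-HIT; vc=[11]
#4 0x39→b7/s3 L1-HIT; vc=[11]
#5 0x39→b7/s3 L1-HIT; vc=[11]
#6 0xf9→b31/s3 MISS; vc=[11,7]
#7 0x3b→b7/s3 VC-HIT; vc=[11,31]
#8 0x3f→b7/s3 L1-HIT; vc=[11,31]
#9 0x39→b7/s3 L1-HIT; vc=[11,31]
#10 0x63→b12/s0 MISS; vc=[11,31]
#11 0x39→b7/s3 L1-HIT; vc=[11,31]
#12 0xff→b31/s3 VC-HIT; vc=[11,7]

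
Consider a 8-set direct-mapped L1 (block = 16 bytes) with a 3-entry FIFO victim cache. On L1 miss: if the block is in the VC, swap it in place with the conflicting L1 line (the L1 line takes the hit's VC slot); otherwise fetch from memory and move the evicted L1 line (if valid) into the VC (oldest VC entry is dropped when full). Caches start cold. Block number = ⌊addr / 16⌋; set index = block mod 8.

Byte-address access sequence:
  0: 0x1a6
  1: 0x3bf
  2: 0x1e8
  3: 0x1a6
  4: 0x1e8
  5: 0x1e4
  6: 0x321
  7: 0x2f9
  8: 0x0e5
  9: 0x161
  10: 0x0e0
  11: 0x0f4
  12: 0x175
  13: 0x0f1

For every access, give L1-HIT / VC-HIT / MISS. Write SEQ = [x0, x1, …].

#0 0x1a6→b26/s2 MISS; vc=[]
#1 0x3bf→b59/s3 MISS; vc=[]
#2 0x1e8→b30/s6 MISS; vc=[]
#3 0x1a6→b26/s2 L1-HIT; vc=[]
#4 0x1e8→b30/s6 L1-HIT; vc=[]
#5 0x1e4→b30/s6 L1-HIT; vc=[]
#6 0x321→b50/s2 MISS; vc=[26]
#7 0x2f9→b47/s7 MISS; vc=[26]
#8 0xe5→b14/s6 MISS; vc=[26,30]
#9 0x161→b22/s6 MISS; vc=[26,30,14]
#10 0xe0→b14/s6 VC-HIT; vc=[26,30,22]
#11 0xf4→b15/s7 MISS; vc=[30,22,47]
#12 0x175→b23/s7 MISS; vc=[22,47,15]
#13 0xf1→b15/s7 VC-HIT; vc=[22,47,23]

SEQ = [MISS, MISS, MISS, L1-HIT, L1-HIT, L1-HIT, MISS, MISS, MISS, MISS, VC-HIT, MISS, MISS, VC-HIT]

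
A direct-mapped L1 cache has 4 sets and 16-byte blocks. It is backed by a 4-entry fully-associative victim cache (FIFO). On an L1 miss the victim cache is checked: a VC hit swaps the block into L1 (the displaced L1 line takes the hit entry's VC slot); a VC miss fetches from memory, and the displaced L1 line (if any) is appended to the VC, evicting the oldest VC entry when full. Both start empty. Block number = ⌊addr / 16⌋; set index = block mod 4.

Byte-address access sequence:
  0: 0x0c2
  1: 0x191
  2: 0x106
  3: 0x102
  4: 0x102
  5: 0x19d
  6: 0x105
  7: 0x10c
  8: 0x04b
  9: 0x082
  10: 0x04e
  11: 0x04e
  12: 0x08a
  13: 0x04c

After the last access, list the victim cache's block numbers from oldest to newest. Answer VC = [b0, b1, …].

#0 0xc2→b12/s0 MISS; vc=[]
#1 0x191→b25/s1 MISS; vc=[]
#2 0x106→b16/s0 MISS; vc=[12]
#3 0x102→b16/s0 L1-HIT; vc=[12]
#4 0x102→b16/s0 L1-HIT; vc=[12]
#5 0x19d→b25/s1 L1-HIT; vc=[12]
#6 0x105→b16/s0 L1-HIT; vc=[12]
#7 0x10c→b16/s0 L1-HIT; vc=[12]
#8 0x4b→b4/s0 MISS; vc=[12,16]
#9 0x82→b8/s0 MISS; vc=[12,16,4]
#10 0x4e→b4/s0 VC-HIT; vc=[12,16,8]
#11 0x4e→b4/s0 L1-HIT; vc=[12,16,8]
#12 0x8a→b8/s0 VC-HIT; vc=[12,16,4]
#13 0x4c→b4/s0 VC-HIT; vc=[12,16,8]

VC = [12, 16, 8]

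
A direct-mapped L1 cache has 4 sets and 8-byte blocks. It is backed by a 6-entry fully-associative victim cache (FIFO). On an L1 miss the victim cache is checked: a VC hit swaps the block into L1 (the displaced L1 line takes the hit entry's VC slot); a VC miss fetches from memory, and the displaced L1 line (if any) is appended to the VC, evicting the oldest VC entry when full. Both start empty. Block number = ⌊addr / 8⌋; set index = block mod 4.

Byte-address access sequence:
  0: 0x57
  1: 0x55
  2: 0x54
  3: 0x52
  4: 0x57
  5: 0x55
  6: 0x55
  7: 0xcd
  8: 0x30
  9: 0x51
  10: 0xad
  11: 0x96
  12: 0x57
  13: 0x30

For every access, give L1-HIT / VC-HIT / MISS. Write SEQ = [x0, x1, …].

SEQ = [MISS, L1-HIT, L1-HIT, L1-HIT, L1-HIT, L1-HIT, L1-HIT, MISS, MISS, VC-HIT, MISS, MISS, VC-HIT, VC-HIT]

#0 0x57→b10/s2 MISS; vc=[]
#1 0x55→b10/s2 L1-HIT; vc=[]
#2 0x54→b10/s2 L1-HIT; vc=[]
#3 0x52→b10/s2 L1-HIT; vc=[]
#4 0x57→b10/s2 L1-HIT; vc=[]
#5 0x55→b10/s2 L1-HIT; vc=[]
#6 0x55→b10/s2 L1-HIT; vc=[]
#7 0xcd→b25/s1 MISS; vc=[]
#8 0x30→b6/s2 MISS; vc=[10]
#9 0x51→b10/s2 VC-HIT; vc=[6]
#10 0xad→b21/s1 MISS; vc=[6,25]
#11 0x96→b18/s2 MISS; vc=[6,25,10]
#12 0x57→b10/s2 VC-HIT; vc=[6,25,18]
#13 0x30→b6/s2 VC-HIT; vc=[10,25,18]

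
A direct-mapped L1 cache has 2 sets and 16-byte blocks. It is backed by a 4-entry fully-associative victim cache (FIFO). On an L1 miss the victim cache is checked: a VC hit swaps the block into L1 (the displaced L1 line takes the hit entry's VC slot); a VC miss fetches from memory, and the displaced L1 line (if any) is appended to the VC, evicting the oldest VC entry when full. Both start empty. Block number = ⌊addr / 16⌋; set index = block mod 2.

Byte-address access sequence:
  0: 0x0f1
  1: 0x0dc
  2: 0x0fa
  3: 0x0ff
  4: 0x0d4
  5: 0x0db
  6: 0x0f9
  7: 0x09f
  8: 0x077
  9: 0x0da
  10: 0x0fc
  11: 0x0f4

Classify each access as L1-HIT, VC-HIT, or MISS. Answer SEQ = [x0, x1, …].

  [0] addr=0xf1 blk=15 s=1: MISS | VC []
  [1] addr=0xdc blk=13 s=1: MISS | VC [15]
  [2] addr=0xfa blk=15 s=1: VC-HIT | VC [13]
  [3] addr=0xff blk=15 s=1: L1-HIT | VC [13]
  [4] addr=0xd4 blk=13 s=1: VC-HIT | VC [15]
  [5] addr=0xdb blk=13 s=1: L1-HIT | VC [15]
  [6] addr=0xf9 blk=15 s=1: VC-HIT | VC [13]
  [7] addr=0x9f blk=9 s=1: MISS | VC [13, 15]
  [8] addr=0x77 blk=7 s=1: MISS | VC [13, 15, 9]
  [9] addr=0xda blk=13 s=1: VC-HIT | VC [7, 15, 9]
  [10] addr=0xfc blk=15 s=1: VC-HIT | VC [7, 13, 9]
  [11] addr=0xf4 blk=15 s=1: L1-HIT | VC [7, 13, 9]

SEQ = [MISS, MISS, VC-HIT, L1-HIT, VC-HIT, L1-HIT, VC-HIT, MISS, MISS, VC-HIT, VC-HIT, L1-HIT]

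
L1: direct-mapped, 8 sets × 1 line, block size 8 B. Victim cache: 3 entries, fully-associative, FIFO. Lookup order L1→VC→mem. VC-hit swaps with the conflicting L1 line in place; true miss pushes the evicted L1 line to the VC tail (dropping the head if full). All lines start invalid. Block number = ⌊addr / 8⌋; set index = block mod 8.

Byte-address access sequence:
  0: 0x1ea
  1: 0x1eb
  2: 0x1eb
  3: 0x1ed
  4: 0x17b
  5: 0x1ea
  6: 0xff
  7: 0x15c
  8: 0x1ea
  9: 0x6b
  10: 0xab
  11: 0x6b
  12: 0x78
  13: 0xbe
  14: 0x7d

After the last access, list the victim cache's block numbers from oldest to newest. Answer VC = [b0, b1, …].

  [0] addr=0x1ea blk=61 s=5: MISS | VC []
  [1] addr=0x1eb blk=61 s=5: L1-HIT | VC []
  [2] addr=0x1eb blk=61 s=5: L1-HIT | VC []
  [3] addr=0x1ed blk=61 s=5: L1-HIT | VC []
  [4] addr=0x17b blk=47 s=7: MISS | VC []
  [5] addr=0x1ea blk=61 s=5: L1-HIT | VC []
  [6] addr=0xff blk=31 s=7: MISS | VC [47]
  [7] addr=0x15c blk=43 s=3: MISS | VC [47]
  [8] addr=0x1ea blk=61 s=5: L1-HIT | VC [47]
  [9] addr=0x6b blk=13 s=5: MISS | VC [47, 61]
  [10] addr=0xab blk=21 s=5: MISS | VC [47, 61, 13]
  [11] addr=0x6b blk=13 s=5: VC-HIT | VC [47, 61, 21]
  [12] addr=0x78 blk=15 s=7: MISS | VC [61, 21, 31]
  [13] addr=0xbe blk=23 s=7: MISS | VC [21, 31, 15]
  [14] addr=0x7d blk=15 s=7: VC-HIT | VC [21, 31, 23]

VC = [21, 31, 23]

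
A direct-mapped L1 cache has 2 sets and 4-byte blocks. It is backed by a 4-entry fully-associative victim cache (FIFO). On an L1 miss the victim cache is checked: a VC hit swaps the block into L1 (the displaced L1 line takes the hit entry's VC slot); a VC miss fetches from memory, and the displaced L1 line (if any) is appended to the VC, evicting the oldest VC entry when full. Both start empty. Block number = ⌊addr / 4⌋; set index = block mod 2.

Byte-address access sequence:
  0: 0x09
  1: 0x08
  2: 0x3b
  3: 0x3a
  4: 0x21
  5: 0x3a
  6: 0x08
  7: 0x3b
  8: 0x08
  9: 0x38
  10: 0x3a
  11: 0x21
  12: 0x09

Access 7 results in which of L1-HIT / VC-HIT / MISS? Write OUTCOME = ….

0: 0x9 (blk 2, set 0) → MISS  vc=[]
1: 0x8 (blk 2, set 0) → L1-HIT  vc=[]
2: 0x3b (blk 14, set 0) → MISS  vc=[2]
3: 0x3a (blk 14, set 0) → L1-HIT  vc=[2]
4: 0x21 (blk 8, set 0) → MISS  vc=[2, 14]
5: 0x3a (blk 14, set 0) → VC-HIT  vc=[2, 8]
6: 0x8 (blk 2, set 0) → VC-HIT  vc=[14, 8]
7: 0x3b (blk 14, set 0) → VC-HIT  vc=[2, 8]
8: 0x8 (blk 2, set 0) → VC-HIT  vc=[14, 8]
9: 0x38 (blk 14, set 0) → VC-HIT  vc=[2, 8]
10: 0x3a (blk 14, set 0) → L1-HIT  vc=[2, 8]
11: 0x21 (blk 8, set 0) → VC-HIT  vc=[2, 14]
12: 0x9 (blk 2, set 0) → VC-HIT  vc=[8, 14]

OUTCOME = VC-HIT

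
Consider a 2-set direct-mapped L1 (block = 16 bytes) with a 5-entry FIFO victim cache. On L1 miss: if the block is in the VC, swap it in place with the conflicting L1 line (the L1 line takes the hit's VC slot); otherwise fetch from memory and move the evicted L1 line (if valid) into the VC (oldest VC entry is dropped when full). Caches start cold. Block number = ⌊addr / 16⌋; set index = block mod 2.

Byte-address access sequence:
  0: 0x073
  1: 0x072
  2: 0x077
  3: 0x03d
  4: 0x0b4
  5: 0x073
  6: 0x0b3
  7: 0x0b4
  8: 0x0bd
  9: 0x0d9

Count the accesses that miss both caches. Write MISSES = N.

  [0] addr=0x73 blk=7 s=1: MISS | VC []
  [1] addr=0x72 blk=7 s=1: L1-HIT | VC []
  [2] addr=0x77 blk=7 s=1: L1-HIT | VC []
  [3] addr=0x3d blk=3 s=1: MISS | VC [7]
  [4] addr=0xb4 blk=11 s=1: MISS | VC [7, 3]
  [5] addr=0x73 blk=7 s=1: VC-HIT | VC [11, 3]
  [6] addr=0xb3 blk=11 s=1: VC-HIT | VC [7, 3]
  [7] addr=0xb4 blk=11 s=1: L1-HIT | VC [7, 3]
  [8] addr=0xbd blk=11 s=1: L1-HIT | VC [7, 3]
  [9] addr=0xd9 blk=13 s=1: MISS | VC [7, 3, 11]

MISSES = 4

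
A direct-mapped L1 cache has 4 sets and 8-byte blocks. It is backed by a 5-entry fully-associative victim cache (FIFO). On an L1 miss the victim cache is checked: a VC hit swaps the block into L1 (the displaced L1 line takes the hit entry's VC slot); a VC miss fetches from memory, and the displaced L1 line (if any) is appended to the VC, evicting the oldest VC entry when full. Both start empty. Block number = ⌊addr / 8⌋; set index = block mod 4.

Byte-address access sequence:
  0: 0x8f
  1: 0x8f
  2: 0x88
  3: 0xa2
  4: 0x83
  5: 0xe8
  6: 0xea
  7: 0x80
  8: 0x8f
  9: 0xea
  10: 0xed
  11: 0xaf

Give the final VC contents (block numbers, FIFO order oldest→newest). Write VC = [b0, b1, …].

#0 0x8f→b17/s1 MISS; vc=[]
#1 0x8f→b17/s1 L1-HIT; vc=[]
#2 0x88→b17/s1 L1-HIT; vc=[]
#3 0xa2→b20/s0 MISS; vc=[]
#4 0x83→b16/s0 MISS; vc=[20]
#5 0xe8→b29/s1 MISS; vc=[20,17]
#6 0xea→b29/s1 L1-HIT; vc=[20,17]
#7 0x80→b16/s0 L1-HIT; vc=[20,17]
#8 0x8f→b17/s1 VC-HIT; vc=[20,29]
#9 0xea→b29/s1 VC-HIT; vc=[20,17]
#10 0xed→b29/s1 L1-HIT; vc=[20,17]
#11 0xaf→b21/s1 MISS; vc=[20,17,29]

VC = [20, 17, 29]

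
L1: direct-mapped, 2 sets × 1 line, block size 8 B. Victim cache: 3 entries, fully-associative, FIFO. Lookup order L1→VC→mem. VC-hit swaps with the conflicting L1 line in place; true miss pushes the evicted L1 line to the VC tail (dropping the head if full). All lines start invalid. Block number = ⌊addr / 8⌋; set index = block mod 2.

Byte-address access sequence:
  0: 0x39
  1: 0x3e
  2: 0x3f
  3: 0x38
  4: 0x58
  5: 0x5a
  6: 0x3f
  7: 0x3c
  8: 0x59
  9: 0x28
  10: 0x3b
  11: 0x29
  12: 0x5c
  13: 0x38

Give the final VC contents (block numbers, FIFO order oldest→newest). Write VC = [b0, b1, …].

#0 0x39→b7/s1 MISS; vc=[]
#1 0x3e→b7/s1 L1-HIT; vc=[]
#2 0x3f→b7/s1 L1-HIT; vc=[]
#3 0x38→b7/s1 L1-HIT; vc=[]
#4 0x58→b11/s1 MISS; vc=[7]
#5 0x5a→b11/s1 L1-HIT; vc=[7]
#6 0x3f→b7/s1 VC-HIT; vc=[11]
#7 0x3c→b7/s1 L1-HIT; vc=[11]
#8 0x59→b11/s1 VC-HIT; vc=[7]
#9 0x28→b5/s1 MISS; vc=[7,11]
#10 0x3b→b7/s1 VC-HIT; vc=[5,11]
#11 0x29→b5/s1 VC-HIT; vc=[7,11]
#12 0x5c→b11/s1 VC-HIT; vc=[7,5]
#13 0x38→b7/s1 VC-HIT; vc=[11,5]

VC = [11, 5]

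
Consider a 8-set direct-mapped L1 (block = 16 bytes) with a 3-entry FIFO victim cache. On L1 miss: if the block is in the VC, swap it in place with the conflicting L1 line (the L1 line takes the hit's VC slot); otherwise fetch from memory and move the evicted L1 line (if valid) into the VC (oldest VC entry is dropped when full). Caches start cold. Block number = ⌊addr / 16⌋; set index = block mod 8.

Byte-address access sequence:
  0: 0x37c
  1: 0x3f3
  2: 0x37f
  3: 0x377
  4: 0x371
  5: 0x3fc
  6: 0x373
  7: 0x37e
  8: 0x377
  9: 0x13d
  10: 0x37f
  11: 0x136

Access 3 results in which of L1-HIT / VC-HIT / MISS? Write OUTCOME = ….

OUTCOME = L1-HIT

0: 0x37c (blk 55, set 7) → MISS  vc=[]
1: 0x3f3 (blk 63, set 7) → MISS  vc=[55]
2: 0x37f (blk 55, set 7) → VC-HIT  vc=[63]
3: 0x377 (blk 55, set 7) → L1-HIT  vc=[63]
4: 0x371 (blk 55, set 7) → L1-HIT  vc=[63]
5: 0x3fc (blk 63, set 7) → VC-HIT  vc=[55]
6: 0x373 (blk 55, set 7) → VC-HIT  vc=[63]
7: 0x37e (blk 55, set 7) → L1-HIT  vc=[63]
8: 0x377 (blk 55, set 7) → L1-HIT  vc=[63]
9: 0x13d (blk 19, set 3) → MISS  vc=[63]
10: 0x37f (blk 55, set 7) → L1-HIT  vc=[63]
11: 0x136 (blk 19, set 3) → L1-HIT  vc=[63]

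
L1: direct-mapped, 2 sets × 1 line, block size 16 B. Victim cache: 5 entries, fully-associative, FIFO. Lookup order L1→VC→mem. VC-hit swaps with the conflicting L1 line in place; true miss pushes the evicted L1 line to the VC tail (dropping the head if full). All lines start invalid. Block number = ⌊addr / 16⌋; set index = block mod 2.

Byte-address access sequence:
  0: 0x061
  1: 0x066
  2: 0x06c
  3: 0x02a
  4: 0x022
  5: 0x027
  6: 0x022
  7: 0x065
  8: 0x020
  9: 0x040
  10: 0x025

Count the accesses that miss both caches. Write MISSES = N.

#0 0x61→b6/s0 MISS; vc=[]
#1 0x66→b6/s0 L1-HIT; vc=[]
#2 0x6c→b6/s0 L1-HIT; vc=[]
#3 0x2a→b2/s0 MISS; vc=[6]
#4 0x22→b2/s0 L1-HIT; vc=[6]
#5 0x27→b2/s0 L1-HIT; vc=[6]
#6 0x22→b2/s0 L1-HIT; vc=[6]
#7 0x65→b6/s0 VC-HIT; vc=[2]
#8 0x20→b2/s0 VC-HIT; vc=[6]
#9 0x40→b4/s0 MISS; vc=[6,2]
#10 0x25→b2/s0 VC-HIT; vc=[6,4]

MISSES = 3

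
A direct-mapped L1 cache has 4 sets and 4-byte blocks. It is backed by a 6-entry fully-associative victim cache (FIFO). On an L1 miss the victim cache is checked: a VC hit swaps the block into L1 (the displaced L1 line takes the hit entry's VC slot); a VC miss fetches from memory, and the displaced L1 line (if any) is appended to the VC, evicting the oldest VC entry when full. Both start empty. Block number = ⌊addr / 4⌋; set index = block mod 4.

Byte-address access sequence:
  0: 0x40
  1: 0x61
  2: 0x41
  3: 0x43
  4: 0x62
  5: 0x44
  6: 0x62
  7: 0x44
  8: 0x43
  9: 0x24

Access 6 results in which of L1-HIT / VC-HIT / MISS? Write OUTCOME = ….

OUTCOME = L1-HIT

#0 0x40→b16/s0 MISS; vc=[]
#1 0x61→b24/s0 MISS; vc=[16]
#2 0x41→b16/s0 VC-HIT; vc=[24]
#3 0x43→b16/s0 L1-HIT; vc=[24]
#4 0x62→b24/s0 VC-HIT; vc=[16]
#5 0x44→b17/s1 MISS; vc=[16]
#6 0x62→b24/s0 L1-HIT; vc=[16]
#7 0x44→b17/s1 L1-HIT; vc=[16]
#8 0x43→b16/s0 VC-HIT; vc=[24]
#9 0x24→b9/s1 MISS; vc=[24,17]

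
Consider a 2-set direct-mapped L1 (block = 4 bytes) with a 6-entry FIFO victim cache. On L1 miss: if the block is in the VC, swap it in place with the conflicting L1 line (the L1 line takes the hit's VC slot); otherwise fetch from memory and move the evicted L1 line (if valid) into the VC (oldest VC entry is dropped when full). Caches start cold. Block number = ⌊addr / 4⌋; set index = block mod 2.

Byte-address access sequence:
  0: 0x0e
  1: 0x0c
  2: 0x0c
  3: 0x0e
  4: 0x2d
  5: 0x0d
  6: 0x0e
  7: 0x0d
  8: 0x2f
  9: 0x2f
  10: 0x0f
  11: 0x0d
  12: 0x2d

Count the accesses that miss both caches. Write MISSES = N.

MISSES = 2

#0 0xe→b3/s1 MISS; vc=[]
#1 0xc→b3/s1 L1-HIT; vc=[]
#2 0xc→b3/s1 L1-HIT; vc=[]
#3 0xe→b3/s1 L1-HIT; vc=[]
#4 0x2d→b11/s1 MISS; vc=[3]
#5 0xd→b3/s1 VC-HIT; vc=[11]
#6 0xe→b3/s1 L1-HIT; vc=[11]
#7 0xd→b3/s1 L1-HIT; vc=[11]
#8 0x2f→b11/s1 VC-HIT; vc=[3]
#9 0x2f→b11/s1 L1-HIT; vc=[3]
#10 0xf→b3/s1 VC-HIT; vc=[11]
#11 0xd→b3/s1 L1-HIT; vc=[11]
#12 0x2d→b11/s1 VC-HIT; vc=[3]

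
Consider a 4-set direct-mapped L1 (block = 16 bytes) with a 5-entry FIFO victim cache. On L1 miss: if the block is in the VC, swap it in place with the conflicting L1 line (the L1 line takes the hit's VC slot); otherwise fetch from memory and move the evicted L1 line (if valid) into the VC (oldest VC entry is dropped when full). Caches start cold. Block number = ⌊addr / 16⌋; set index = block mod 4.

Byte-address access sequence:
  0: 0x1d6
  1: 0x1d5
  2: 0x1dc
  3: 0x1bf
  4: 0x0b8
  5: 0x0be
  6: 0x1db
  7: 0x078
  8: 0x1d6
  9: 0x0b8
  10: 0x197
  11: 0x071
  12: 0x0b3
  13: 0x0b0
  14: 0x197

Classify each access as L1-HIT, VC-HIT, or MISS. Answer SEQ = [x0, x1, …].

SEQ = [MISS, L1-HIT, L1-HIT, MISS, MISS, L1-HIT, L1-HIT, MISS, L1-HIT, VC-HIT, MISS, VC-HIT, VC-HIT, L1-HIT, L1-HIT]

  [0] addr=0x1d6 blk=29 s=1: MISS | VC []
  [1] addr=0x1d5 blk=29 s=1: L1-HIT | VC []
  [2] addr=0x1dc blk=29 s=1: L1-HIT | VC []
  [3] addr=0x1bf blk=27 s=3: MISS | VC []
  [4] addr=0xb8 blk=11 s=3: MISS | VC [27]
  [5] addr=0xbe blk=11 s=3: L1-HIT | VC [27]
  [6] addr=0x1db blk=29 s=1: L1-HIT | VC [27]
  [7] addr=0x78 blk=7 s=3: MISS | VC [27, 11]
  [8] addr=0x1d6 blk=29 s=1: L1-HIT | VC [27, 11]
  [9] addr=0xb8 blk=11 s=3: VC-HIT | VC [27, 7]
  [10] addr=0x197 blk=25 s=1: MISS | VC [27, 7, 29]
  [11] addr=0x71 blk=7 s=3: VC-HIT | VC [27, 11, 29]
  [12] addr=0xb3 blk=11 s=3: VC-HIT | VC [27, 7, 29]
  [13] addr=0xb0 blk=11 s=3: L1-HIT | VC [27, 7, 29]
  [14] addr=0x197 blk=25 s=1: L1-HIT | VC [27, 7, 29]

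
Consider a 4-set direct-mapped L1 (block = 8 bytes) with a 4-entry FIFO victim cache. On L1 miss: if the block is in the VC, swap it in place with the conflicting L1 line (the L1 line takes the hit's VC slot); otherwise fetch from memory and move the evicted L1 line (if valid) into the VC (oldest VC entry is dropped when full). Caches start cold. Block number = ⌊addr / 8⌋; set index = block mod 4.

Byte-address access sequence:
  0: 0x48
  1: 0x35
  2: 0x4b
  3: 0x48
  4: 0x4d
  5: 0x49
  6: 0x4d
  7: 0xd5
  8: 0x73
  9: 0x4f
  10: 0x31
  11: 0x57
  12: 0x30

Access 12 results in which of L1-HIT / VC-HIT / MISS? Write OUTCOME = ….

OUTCOME = VC-HIT

#0 0x48→b9/s1 MISS; vc=[]
#1 0x35→b6/s2 MISS; vc=[]
#2 0x4b→b9/s1 L1-HIT; vc=[]
#3 0x48→b9/s1 L1-HIT; vc=[]
#4 0x4d→b9/s1 L1-HIT; vc=[]
#5 0x49→b9/s1 L1-HIT; vc=[]
#6 0x4d→b9/s1 L1-HIT; vc=[]
#7 0xd5→b26/s2 MISS; vc=[6]
#8 0x73→b14/s2 MISS; vc=[6,26]
#9 0x4f→b9/s1 L1-HIT; vc=[6,26]
#10 0x31→b6/s2 VC-HIT; vc=[14,26]
#11 0x57→b10/s2 MISS; vc=[14,26,6]
#12 0x30→b6/s2 VC-HIT; vc=[14,26,10]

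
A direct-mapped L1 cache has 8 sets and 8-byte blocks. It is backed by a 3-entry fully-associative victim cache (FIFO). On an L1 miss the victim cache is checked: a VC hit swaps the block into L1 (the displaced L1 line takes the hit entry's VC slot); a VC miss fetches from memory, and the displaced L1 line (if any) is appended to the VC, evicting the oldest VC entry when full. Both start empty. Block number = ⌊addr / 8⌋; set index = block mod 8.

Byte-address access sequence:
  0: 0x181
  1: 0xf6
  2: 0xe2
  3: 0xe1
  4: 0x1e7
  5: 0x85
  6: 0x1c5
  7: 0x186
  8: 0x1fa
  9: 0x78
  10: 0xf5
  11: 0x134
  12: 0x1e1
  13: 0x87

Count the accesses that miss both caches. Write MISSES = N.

0: 0x181 (blk 48, set 0) → MISS  vc=[]
1: 0xf6 (blk 30, set 6) → MISS  vc=[]
2: 0xe2 (blk 28, set 4) → MISS  vc=[]
3: 0xe1 (blk 28, set 4) → L1-HIT  vc=[]
4: 0x1e7 (blk 60, set 4) → MISS  vc=[28]
5: 0x85 (blk 16, set 0) → MISS  vc=[28, 48]
6: 0x1c5 (blk 56, set 0) → MISS  vc=[28, 48, 16]
7: 0x186 (blk 48, set 0) → VC-HIT  vc=[28, 56, 16]
8: 0x1fa (blk 63, set 7) → MISS  vc=[28, 56, 16]
9: 0x78 (blk 15, set 7) → MISS  vc=[56, 16, 63]
10: 0xf5 (blk 30, set 6) → L1-HIT  vc=[56, 16, 63]
11: 0x134 (blk 38, set 6) → MISS  vc=[16, 63, 30]
12: 0x1e1 (blk 60, set 4) → L1-HIT  vc=[16, 63, 30]
13: 0x87 (blk 16, set 0) → VC-HIT  vc=[48, 63, 30]

MISSES = 9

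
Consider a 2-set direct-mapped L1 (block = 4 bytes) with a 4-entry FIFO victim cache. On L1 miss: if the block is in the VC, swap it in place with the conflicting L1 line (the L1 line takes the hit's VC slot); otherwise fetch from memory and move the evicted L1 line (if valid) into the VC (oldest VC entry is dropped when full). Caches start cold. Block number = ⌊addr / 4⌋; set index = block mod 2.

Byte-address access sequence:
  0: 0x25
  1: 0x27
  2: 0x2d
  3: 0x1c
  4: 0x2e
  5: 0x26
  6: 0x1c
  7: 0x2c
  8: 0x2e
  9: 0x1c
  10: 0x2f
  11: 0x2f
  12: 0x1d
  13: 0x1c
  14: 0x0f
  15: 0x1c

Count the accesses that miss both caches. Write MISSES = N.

MISSES = 4

0: 0x25 (blk 9, set 1) → MISS  vc=[]
1: 0x27 (blk 9, set 1) → L1-HIT  vc=[]
2: 0x2d (blk 11, set 1) → MISS  vc=[9]
3: 0x1c (blk 7, set 1) → MISS  vc=[9, 11]
4: 0x2e (blk 11, set 1) → VC-HIT  vc=[9, 7]
5: 0x26 (blk 9, set 1) → VC-HIT  vc=[11, 7]
6: 0x1c (blk 7, set 1) → VC-HIT  vc=[11, 9]
7: 0x2c (blk 11, set 1) → VC-HIT  vc=[7, 9]
8: 0x2e (blk 11, set 1) → L1-HIT  vc=[7, 9]
9: 0x1c (blk 7, set 1) → VC-HIT  vc=[11, 9]
10: 0x2f (blk 11, set 1) → VC-HIT  vc=[7, 9]
11: 0x2f (blk 11, set 1) → L1-HIT  vc=[7, 9]
12: 0x1d (blk 7, set 1) → VC-HIT  vc=[11, 9]
13: 0x1c (blk 7, set 1) → L1-HIT  vc=[11, 9]
14: 0xf (blk 3, set 1) → MISS  vc=[11, 9, 7]
15: 0x1c (blk 7, set 1) → VC-HIT  vc=[11, 9, 3]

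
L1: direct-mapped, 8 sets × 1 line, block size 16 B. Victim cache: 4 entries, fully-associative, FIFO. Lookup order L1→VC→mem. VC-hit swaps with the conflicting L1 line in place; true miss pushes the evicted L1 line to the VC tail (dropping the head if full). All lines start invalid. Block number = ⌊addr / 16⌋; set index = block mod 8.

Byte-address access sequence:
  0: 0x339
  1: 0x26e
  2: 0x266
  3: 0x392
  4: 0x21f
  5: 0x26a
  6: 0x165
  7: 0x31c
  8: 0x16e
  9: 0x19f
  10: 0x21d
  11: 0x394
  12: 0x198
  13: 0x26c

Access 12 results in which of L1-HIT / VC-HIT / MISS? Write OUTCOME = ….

OUTCOME = VC-HIT

0: 0x339 (blk 51, set 3) → MISS  vc=[]
1: 0x26e (blk 38, set 6) → MISS  vc=[]
2: 0x266 (blk 38, set 6) → L1-HIT  vc=[]
3: 0x392 (blk 57, set 1) → MISS  vc=[]
4: 0x21f (blk 33, set 1) → MISS  vc=[57]
5: 0x26a (blk 38, set 6) → L1-HIT  vc=[57]
6: 0x165 (blk 22, set 6) → MISS  vc=[57, 38]
7: 0x31c (blk 49, set 1) → MISS  vc=[57, 38, 33]
8: 0x16e (blk 22, set 6) → L1-HIT  vc=[57, 38, 33]
9: 0x19f (blk 25, set 1) → MISS  vc=[57, 38, 33, 49]
10: 0x21d (blk 33, set 1) → VC-HIT  vc=[57, 38, 25, 49]
11: 0x394 (blk 57, set 1) → VC-HIT  vc=[33, 38, 25, 49]
12: 0x198 (blk 25, set 1) → VC-HIT  vc=[33, 38, 57, 49]
13: 0x26c (blk 38, set 6) → VC-HIT  vc=[33, 22, 57, 49]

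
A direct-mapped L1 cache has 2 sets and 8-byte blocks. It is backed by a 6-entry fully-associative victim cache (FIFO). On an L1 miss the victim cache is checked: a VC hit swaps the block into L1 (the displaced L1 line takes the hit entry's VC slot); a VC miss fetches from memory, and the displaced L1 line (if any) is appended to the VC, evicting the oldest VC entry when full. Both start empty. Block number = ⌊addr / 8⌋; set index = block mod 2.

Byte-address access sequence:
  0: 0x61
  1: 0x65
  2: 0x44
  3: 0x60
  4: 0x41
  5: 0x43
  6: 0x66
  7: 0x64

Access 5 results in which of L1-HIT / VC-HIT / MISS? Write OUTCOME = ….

OUTCOME = L1-HIT

0: 0x61 (blk 12, set 0) → MISS  vc=[]
1: 0x65 (blk 12, set 0) → L1-HIT  vc=[]
2: 0x44 (blk 8, set 0) → MISS  vc=[12]
3: 0x60 (blk 12, set 0) → VC-HIT  vc=[8]
4: 0x41 (blk 8, set 0) → VC-HIT  vc=[12]
5: 0x43 (blk 8, set 0) → L1-HIT  vc=[12]
6: 0x66 (blk 12, set 0) → VC-HIT  vc=[8]
7: 0x64 (blk 12, set 0) → L1-HIT  vc=[8]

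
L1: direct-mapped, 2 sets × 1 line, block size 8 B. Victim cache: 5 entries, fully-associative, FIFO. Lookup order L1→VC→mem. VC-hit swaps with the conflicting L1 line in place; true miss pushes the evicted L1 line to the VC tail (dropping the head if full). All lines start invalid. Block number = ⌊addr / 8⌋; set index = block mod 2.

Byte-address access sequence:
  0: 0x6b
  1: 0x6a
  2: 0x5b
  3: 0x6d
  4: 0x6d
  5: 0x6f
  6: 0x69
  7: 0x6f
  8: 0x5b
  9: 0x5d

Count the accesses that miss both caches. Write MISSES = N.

#0 0x6b→b13/s1 MISS; vc=[]
#1 0x6a→b13/s1 L1-HIT; vc=[]
#2 0x5b→b11/s1 MISS; vc=[13]
#3 0x6d→b13/s1 VC-HIT; vc=[11]
#4 0x6d→b13/s1 L1-HIT; vc=[11]
#5 0x6f→b13/s1 L1-HIT; vc=[11]
#6 0x69→b13/s1 L1-HIT; vc=[11]
#7 0x6f→b13/s1 L1-HIT; vc=[11]
#8 0x5b→b11/s1 VC-HIT; vc=[13]
#9 0x5d→b11/s1 L1-HIT; vc=[13]

MISSES = 2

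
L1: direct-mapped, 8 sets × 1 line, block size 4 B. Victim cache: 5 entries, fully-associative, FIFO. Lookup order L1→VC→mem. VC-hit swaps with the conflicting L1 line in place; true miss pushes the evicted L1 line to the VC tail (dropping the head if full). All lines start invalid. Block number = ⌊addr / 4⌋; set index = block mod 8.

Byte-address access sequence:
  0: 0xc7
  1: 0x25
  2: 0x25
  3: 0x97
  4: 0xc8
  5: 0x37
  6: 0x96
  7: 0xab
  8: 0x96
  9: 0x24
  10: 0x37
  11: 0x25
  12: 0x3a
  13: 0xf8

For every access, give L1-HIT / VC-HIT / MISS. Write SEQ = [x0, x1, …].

SEQ = [MISS, MISS, L1-HIT, MISS, MISS, MISS, VC-HIT, MISS, L1-HIT, L1-HIT, VC-HIT, L1-HIT, MISS, MISS]

  [0] addr=0xc7 blk=49 s=1: MISS | VC []
  [1] addr=0x25 blk=9 s=1: MISS | VC [49]
  [2] addr=0x25 blk=9 s=1: L1-HIT | VC [49]
  [3] addr=0x97 blk=37 s=5: MISS | VC [49]
  [4] addr=0xc8 blk=50 s=2: MISS | VC [49]
  [5] addr=0x37 blk=13 s=5: MISS | VC [49, 37]
  [6] addr=0x96 blk=37 s=5: VC-HIT | VC [49, 13]
  [7] addr=0xab blk=42 s=2: MISS | VC [49, 13, 50]
  [8] addr=0x96 blk=37 s=5: L1-HIT | VC [49, 13, 50]
  [9] addr=0x24 blk=9 s=1: L1-HIT | VC [49, 13, 50]
  [10] addr=0x37 blk=13 s=5: VC-HIT | VC [49, 37, 50]
  [11] addr=0x25 blk=9 s=1: L1-HIT | VC [49, 37, 50]
  [12] addr=0x3a blk=14 s=6: MISS | VC [49, 37, 50]
  [13] addr=0xf8 blk=62 s=6: MISS | VC [49, 37, 50, 14]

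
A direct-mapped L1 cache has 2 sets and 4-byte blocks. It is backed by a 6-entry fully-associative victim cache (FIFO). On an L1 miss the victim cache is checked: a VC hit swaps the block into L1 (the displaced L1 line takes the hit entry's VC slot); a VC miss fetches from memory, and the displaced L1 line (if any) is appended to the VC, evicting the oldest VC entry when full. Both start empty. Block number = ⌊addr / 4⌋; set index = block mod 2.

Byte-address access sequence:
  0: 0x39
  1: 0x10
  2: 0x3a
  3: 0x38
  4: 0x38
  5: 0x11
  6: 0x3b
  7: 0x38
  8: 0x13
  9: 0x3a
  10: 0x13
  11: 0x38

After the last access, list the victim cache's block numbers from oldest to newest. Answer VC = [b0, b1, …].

VC = [4]

0: 0x39 (blk 14, set 0) → MISS  vc=[]
1: 0x10 (blk 4, set 0) → MISS  vc=[14]
2: 0x3a (blk 14, set 0) → VC-HIT  vc=[4]
3: 0x38 (blk 14, set 0) → L1-HIT  vc=[4]
4: 0x38 (blk 14, set 0) → L1-HIT  vc=[4]
5: 0x11 (blk 4, set 0) → VC-HIT  vc=[14]
6: 0x3b (blk 14, set 0) → VC-HIT  vc=[4]
7: 0x38 (blk 14, set 0) → L1-HIT  vc=[4]
8: 0x13 (blk 4, set 0) → VC-HIT  vc=[14]
9: 0x3a (blk 14, set 0) → VC-HIT  vc=[4]
10: 0x13 (blk 4, set 0) → VC-HIT  vc=[14]
11: 0x38 (blk 14, set 0) → VC-HIT  vc=[4]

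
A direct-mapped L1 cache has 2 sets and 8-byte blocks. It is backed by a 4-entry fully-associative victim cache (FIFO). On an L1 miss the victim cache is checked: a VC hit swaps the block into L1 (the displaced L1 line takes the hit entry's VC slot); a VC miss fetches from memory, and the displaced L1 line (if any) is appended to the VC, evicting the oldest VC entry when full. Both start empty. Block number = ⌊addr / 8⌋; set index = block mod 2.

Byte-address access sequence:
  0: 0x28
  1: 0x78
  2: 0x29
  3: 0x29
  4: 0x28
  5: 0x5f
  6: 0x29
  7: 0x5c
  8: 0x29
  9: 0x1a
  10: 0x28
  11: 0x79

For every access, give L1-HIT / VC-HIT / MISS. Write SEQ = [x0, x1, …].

SEQ = [MISS, MISS, VC-HIT, L1-HIT, L1-HIT, MISS, VC-HIT, VC-HIT, VC-HIT, MISS, VC-HIT, VC-HIT]

0: 0x28 (blk 5, set 1) → MISS  vc=[]
1: 0x78 (blk 15, set 1) → MISS  vc=[5]
2: 0x29 (blk 5, set 1) → VC-HIT  vc=[15]
3: 0x29 (blk 5, set 1) → L1-HIT  vc=[15]
4: 0x28 (blk 5, set 1) → L1-HIT  vc=[15]
5: 0x5f (blk 11, set 1) → MISS  vc=[15, 5]
6: 0x29 (blk 5, set 1) → VC-HIT  vc=[15, 11]
7: 0x5c (blk 11, set 1) → VC-HIT  vc=[15, 5]
8: 0x29 (blk 5, set 1) → VC-HIT  vc=[15, 11]
9: 0x1a (blk 3, set 1) → MISS  vc=[15, 11, 5]
10: 0x28 (blk 5, set 1) → VC-HIT  vc=[15, 11, 3]
11: 0x79 (blk 15, set 1) → VC-HIT  vc=[5, 11, 3]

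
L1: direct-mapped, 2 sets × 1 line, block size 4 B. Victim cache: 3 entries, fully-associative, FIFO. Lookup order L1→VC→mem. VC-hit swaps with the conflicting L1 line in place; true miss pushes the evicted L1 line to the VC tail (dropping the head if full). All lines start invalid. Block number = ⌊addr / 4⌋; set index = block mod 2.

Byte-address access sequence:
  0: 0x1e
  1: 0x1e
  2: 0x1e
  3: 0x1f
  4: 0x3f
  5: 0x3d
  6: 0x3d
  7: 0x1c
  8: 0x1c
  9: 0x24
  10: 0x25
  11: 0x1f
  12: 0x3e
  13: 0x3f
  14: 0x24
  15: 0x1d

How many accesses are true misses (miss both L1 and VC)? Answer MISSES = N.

MISSES = 3

0: 0x1e (blk 7, set 1) → MISS  vc=[]
1: 0x1e (blk 7, set 1) → L1-HIT  vc=[]
2: 0x1e (blk 7, set 1) → L1-HIT  vc=[]
3: 0x1f (blk 7, set 1) → L1-HIT  vc=[]
4: 0x3f (blk 15, set 1) → MISS  vc=[7]
5: 0x3d (blk 15, set 1) → L1-HIT  vc=[7]
6: 0x3d (blk 15, set 1) → L1-HIT  vc=[7]
7: 0x1c (blk 7, set 1) → VC-HIT  vc=[15]
8: 0x1c (blk 7, set 1) → L1-HIT  vc=[15]
9: 0x24 (blk 9, set 1) → MISS  vc=[15, 7]
10: 0x25 (blk 9, set 1) → L1-HIT  vc=[15, 7]
11: 0x1f (blk 7, set 1) → VC-HIT  vc=[15, 9]
12: 0x3e (blk 15, set 1) → VC-HIT  vc=[7, 9]
13: 0x3f (blk 15, set 1) → L1-HIT  vc=[7, 9]
14: 0x24 (blk 9, set 1) → VC-HIT  vc=[7, 15]
15: 0x1d (blk 7, set 1) → VC-HIT  vc=[9, 15]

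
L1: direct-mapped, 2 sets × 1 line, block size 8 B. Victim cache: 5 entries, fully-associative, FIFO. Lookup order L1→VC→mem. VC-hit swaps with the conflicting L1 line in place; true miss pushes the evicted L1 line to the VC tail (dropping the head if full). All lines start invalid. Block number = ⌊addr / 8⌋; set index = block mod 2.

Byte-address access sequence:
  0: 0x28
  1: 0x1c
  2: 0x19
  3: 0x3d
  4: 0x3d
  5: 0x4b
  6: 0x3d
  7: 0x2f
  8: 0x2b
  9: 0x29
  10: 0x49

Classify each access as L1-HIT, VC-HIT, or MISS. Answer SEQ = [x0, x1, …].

SEQ = [MISS, MISS, L1-HIT, MISS, L1-HIT, MISS, VC-HIT, VC-HIT, L1-HIT, L1-HIT, VC-HIT]

#0 0x28→b5/s1 MISS; vc=[]
#1 0x1c→b3/s1 MISS; vc=[5]
#2 0x19→b3/s1 L1-HIT; vc=[5]
#3 0x3d→b7/s1 MISS; vc=[5,3]
#4 0x3d→b7/s1 L1-HIT; vc=[5,3]
#5 0x4b→b9/s1 MISS; vc=[5,3,7]
#6 0x3d→b7/s1 VC-HIT; vc=[5,3,9]
#7 0x2f→b5/s1 VC-HIT; vc=[7,3,9]
#8 0x2b→b5/s1 L1-HIT; vc=[7,3,9]
#9 0x29→b5/s1 L1-HIT; vc=[7,3,9]
#10 0x49→b9/s1 VC-HIT; vc=[7,3,5]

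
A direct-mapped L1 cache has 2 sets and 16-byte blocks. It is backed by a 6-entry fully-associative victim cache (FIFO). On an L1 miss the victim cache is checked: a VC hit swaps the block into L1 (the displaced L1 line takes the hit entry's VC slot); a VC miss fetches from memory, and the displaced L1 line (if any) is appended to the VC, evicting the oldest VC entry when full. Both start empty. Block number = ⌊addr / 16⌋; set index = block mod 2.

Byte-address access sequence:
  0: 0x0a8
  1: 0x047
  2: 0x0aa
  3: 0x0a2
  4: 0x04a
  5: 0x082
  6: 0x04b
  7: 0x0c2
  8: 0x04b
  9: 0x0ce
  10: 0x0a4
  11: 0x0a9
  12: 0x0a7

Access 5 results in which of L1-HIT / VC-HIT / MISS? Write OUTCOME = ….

OUTCOME = MISS

0: 0xa8 (blk 10, set 0) → MISS  vc=[]
1: 0x47 (blk 4, set 0) → MISS  vc=[10]
2: 0xaa (blk 10, set 0) → VC-HIT  vc=[4]
3: 0xa2 (blk 10, set 0) → L1-HIT  vc=[4]
4: 0x4a (blk 4, set 0) → VC-HIT  vc=[10]
5: 0x82 (blk 8, set 0) → MISS  vc=[10, 4]
6: 0x4b (blk 4, set 0) → VC-HIT  vc=[10, 8]
7: 0xc2 (blk 12, set 0) → MISS  vc=[10, 8, 4]
8: 0x4b (blk 4, set 0) → VC-HIT  vc=[10, 8, 12]
9: 0xce (blk 12, set 0) → VC-HIT  vc=[10, 8, 4]
10: 0xa4 (blk 10, set 0) → VC-HIT  vc=[12, 8, 4]
11: 0xa9 (blk 10, set 0) → L1-HIT  vc=[12, 8, 4]
12: 0xa7 (blk 10, set 0) → L1-HIT  vc=[12, 8, 4]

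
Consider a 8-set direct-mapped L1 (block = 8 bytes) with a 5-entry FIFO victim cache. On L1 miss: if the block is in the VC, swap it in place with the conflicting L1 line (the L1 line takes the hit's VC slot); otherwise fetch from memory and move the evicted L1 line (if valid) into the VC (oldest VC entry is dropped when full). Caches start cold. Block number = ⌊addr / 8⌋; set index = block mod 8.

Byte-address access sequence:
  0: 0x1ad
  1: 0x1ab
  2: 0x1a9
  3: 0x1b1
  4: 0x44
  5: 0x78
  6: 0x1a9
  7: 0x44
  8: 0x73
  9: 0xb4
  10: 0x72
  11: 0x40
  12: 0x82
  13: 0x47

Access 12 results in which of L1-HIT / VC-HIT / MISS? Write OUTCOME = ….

OUTCOME = MISS

  [0] addr=0x1ad blk=53 s=5: MISS | VC []
  [1] addr=0x1ab blk=53 s=5: L1-HIT | VC []
  [2] addr=0x1a9 blk=53 s=5: L1-HIT | VC []
  [3] addr=0x1b1 blk=54 s=6: MISS | VC []
  [4] addr=0x44 blk=8 s=0: MISS | VC []
  [5] addr=0x78 blk=15 s=7: MISS | VC []
  [6] addr=0x1a9 blk=53 s=5: L1-HIT | VC []
  [7] addr=0x44 blk=8 s=0: L1-HIT | VC []
  [8] addr=0x73 blk=14 s=6: MISS | VC [54]
  [9] addr=0xb4 blk=22 s=6: MISS | VC [54, 14]
  [10] addr=0x72 blk=14 s=6: VC-HIT | VC [54, 22]
  [11] addr=0x40 blk=8 s=0: L1-HIT | VC [54, 22]
  [12] addr=0x82 blk=16 s=0: MISS | VC [54, 22, 8]
  [13] addr=0x47 blk=8 s=0: VC-HIT | VC [54, 22, 16]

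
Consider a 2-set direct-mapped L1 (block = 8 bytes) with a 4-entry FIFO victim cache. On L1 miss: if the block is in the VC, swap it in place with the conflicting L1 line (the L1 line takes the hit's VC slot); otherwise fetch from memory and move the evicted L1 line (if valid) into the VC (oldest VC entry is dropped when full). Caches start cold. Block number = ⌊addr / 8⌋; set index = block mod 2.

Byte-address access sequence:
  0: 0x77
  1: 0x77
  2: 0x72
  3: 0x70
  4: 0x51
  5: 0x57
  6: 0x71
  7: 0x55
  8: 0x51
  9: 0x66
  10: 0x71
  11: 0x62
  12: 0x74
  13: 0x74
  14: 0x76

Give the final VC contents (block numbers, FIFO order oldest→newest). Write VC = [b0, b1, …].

#0 0x77→b14/s0 MISS; vc=[]
#1 0x77→b14/s0 L1-HIT; vc=[]
#2 0x72→b14/s0 L1-HIT; vc=[]
#3 0x70→b14/s0 L1-HIT; vc=[]
#4 0x51→b10/s0 MISS; vc=[14]
#5 0x57→b10/s0 L1-HIT; vc=[14]
#6 0x71→b14/s0 VC-HIT; vc=[10]
#7 0x55→b10/s0 VC-HIT; vc=[14]
#8 0x51→b10/s0 L1-HIT; vc=[14]
#9 0x66→b12/s0 MISS; vc=[14,10]
#10 0x71→b14/s0 VC-HIT; vc=[12,10]
#11 0x62→b12/s0 VC-HIT; vc=[14,10]
#12 0x74→b14/s0 VC-HIT; vc=[12,10]
#13 0x74→b14/s0 L1-HIT; vc=[12,10]
#14 0x76→b14/s0 L1-HIT; vc=[12,10]

VC = [12, 10]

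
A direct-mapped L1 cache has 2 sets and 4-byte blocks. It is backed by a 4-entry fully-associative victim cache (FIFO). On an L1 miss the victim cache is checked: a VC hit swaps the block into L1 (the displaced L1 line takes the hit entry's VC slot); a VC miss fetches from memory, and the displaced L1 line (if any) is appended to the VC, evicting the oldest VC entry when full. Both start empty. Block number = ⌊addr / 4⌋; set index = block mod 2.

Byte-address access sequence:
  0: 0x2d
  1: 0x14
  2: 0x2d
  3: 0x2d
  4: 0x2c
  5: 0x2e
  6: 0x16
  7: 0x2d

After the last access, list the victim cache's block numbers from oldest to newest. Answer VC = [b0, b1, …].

VC = [5]

0: 0x2d (blk 11, set 1) → MISS  vc=[]
1: 0x14 (blk 5, set 1) → MISS  vc=[11]
2: 0x2d (blk 11, set 1) → VC-HIT  vc=[5]
3: 0x2d (blk 11, set 1) → L1-HIT  vc=[5]
4: 0x2c (blk 11, set 1) → L1-HIT  vc=[5]
5: 0x2e (blk 11, set 1) → L1-HIT  vc=[5]
6: 0x16 (blk 5, set 1) → VC-HIT  vc=[11]
7: 0x2d (blk 11, set 1) → VC-HIT  vc=[5]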